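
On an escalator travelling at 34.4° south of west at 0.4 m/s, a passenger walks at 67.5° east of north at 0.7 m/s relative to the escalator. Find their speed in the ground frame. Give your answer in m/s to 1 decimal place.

Taking east as x and north as y: escalator velocity = (-0.330, -0.226) m/s; passenger velocity relative to escalator = (0.647, 0.268) m/s.
Velocity relative to ground = (-0.330, -0.226) + (0.647, 0.268) = (0.317, 0.042) m/s.
Speed = |(0.317, 0.042)| = 0.319 m/s.

0.3 m/s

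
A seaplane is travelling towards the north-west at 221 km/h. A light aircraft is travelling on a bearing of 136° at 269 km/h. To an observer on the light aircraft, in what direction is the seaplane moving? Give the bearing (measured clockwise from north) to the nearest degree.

316°

Taking east as x and north as y: seaplane velocity = (-156.271, 156.271) km/h; light aircraft velocity = (186.863, -193.502) km/h.
Velocity of seaplane relative to light aircraft = (-156.271, 156.271) − (186.863, -193.502) = (-343.134, 349.773) km/h.
Bearing = atan2(-343.13, 349.77) = 315.55° clockwise from north.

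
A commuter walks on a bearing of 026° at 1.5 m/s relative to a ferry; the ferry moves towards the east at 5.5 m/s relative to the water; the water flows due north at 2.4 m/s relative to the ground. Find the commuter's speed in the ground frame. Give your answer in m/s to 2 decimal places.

In east/north components (m/s): commuter relative to ferry = (0.658, 1.348); ferry relative to water = (5.500, 0.000); water relative to ground = (0.000, 2.400).
Sum = (6.158, 3.748) m/s.
Speed = |(6.158, 3.748)| = 7.209 m/s.

7.21 m/s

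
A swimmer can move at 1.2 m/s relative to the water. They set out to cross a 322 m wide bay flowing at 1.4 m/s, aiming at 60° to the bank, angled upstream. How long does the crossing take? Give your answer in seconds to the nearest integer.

310 s

The component of the swimmer's velocity perpendicular to the bank is 1.2 × sin 60° = 1.039 m/s.
The flow acts along the bank and has no component across it.
Time = 322 / 1.039 = 309.845 s.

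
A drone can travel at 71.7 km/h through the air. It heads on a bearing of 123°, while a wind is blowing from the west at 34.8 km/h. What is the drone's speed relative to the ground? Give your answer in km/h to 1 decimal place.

Taking east as x and north as y: velocity relative to the air = (60.133, -39.051) km/h; the air relative to ground = (34.800, 0.000) km/h.
Velocity relative to ground = (60.133, -39.051) + (34.800, 0.000) = (94.933, -39.051) km/h.
Speed = |(94.933, -39.051)| = 102.651 km/h.

102.7 km/h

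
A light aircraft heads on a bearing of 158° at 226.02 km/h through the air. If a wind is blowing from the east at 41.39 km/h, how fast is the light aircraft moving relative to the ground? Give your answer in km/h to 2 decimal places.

Taking east as x and north as y: velocity relative to the air = (84.669, -209.562) km/h; the air relative to ground = (-41.390, 0.000) km/h.
Velocity relative to ground = (84.669, -209.562) + (-41.390, 0.000) = (43.279, -209.562) km/h.
Speed = |(43.279, -209.562)| = 213.984 km/h.

213.98 km/h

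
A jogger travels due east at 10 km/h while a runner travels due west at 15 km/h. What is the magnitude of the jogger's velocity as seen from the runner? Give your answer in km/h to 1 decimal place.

Taking east as x and north as y: jogger velocity = (10.000, 0.000) km/h; runner velocity = (-15.000, 0.000) km/h.
Velocity of jogger relative to runner = (10.000, 0.000) − (-15.000, 0.000) = (25.000, 0.000) km/h.
Magnitude = |(25.000, 0.000)| = 25.000 km/h.

25.0 km/h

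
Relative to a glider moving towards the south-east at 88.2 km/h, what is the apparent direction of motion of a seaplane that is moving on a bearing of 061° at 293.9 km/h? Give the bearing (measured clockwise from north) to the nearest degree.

044°

Taking east as x and north as y: seaplane velocity = (257.051, 142.486) km/h; glider velocity = (62.367, -62.367) km/h.
Velocity of seaplane relative to glider = (257.051, 142.486) − (62.367, -62.367) = (194.684, 204.852) km/h.
Bearing = atan2(194.68, 204.85) = 43.54° clockwise from north.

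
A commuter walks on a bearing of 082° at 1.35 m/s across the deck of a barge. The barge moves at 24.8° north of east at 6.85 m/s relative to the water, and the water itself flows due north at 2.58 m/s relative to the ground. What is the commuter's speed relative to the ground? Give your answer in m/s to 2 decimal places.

In east/north components (m/s): commuter relative to barge = (1.337, 0.188); barge relative to water = (6.218, 2.873); water relative to ground = (0.000, 2.580).
Sum = (7.555, 5.641) m/s.
Speed = |(7.555, 5.641)| = 9.429 m/s.

9.43 m/s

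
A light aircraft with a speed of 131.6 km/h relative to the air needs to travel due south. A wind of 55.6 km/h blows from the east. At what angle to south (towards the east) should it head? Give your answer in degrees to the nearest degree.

25°

The wind pushes perpendicular to the desired track; the heading must have a component into the wind equal to 55.6 km/h: 131.6 sin θ = 55.6.
sin θ = 0.4225, so θ = 24.992°.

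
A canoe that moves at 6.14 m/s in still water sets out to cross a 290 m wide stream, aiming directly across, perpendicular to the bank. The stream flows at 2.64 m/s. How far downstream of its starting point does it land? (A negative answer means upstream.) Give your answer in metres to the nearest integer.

Perpendicular speed = 6.140 m/s; crossing time = 290 / 6.140 = 47.231 s.
Net downstream speed = 2.640 m/s.
Drift = 2.640 × 47.231 = 124.691 m (downstream).

125 m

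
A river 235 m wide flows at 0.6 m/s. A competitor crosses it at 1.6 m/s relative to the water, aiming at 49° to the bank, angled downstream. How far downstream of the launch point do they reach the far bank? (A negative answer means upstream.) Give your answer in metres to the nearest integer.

321 m

Perpendicular speed = 1.208 m/s; crossing time = 235 / 1.208 = 194.611 s.
Net downstream speed = 1.650 m/s.
Drift = 1.650 × 194.611 = 321.049 m (downstream).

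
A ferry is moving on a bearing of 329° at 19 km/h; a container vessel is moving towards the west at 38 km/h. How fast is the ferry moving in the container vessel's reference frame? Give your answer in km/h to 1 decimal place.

Taking east as x and north as y: ferry velocity = (-9.786, 16.286) km/h; container vessel velocity = (-38.000, 0.000) km/h.
Velocity of ferry relative to container vessel = (-9.786, 16.286) − (-38.000, 0.000) = (28.214, 16.286) km/h.
Magnitude = |(28.214, 16.286)| = 32.577 km/h.

32.6 km/h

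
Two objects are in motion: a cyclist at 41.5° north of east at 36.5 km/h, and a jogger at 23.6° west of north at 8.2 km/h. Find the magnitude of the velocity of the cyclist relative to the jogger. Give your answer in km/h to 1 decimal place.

Taking east as x and north as y: cyclist velocity = (27.337, 24.186) km/h; jogger velocity = (-3.283, 7.514) km/h.
Velocity of cyclist relative to jogger = (27.337, 24.186) − (-3.283, 7.514) = (30.620, 16.671) km/h.
Magnitude = |(30.620, 16.671)| = 34.864 km/h.

34.9 km/h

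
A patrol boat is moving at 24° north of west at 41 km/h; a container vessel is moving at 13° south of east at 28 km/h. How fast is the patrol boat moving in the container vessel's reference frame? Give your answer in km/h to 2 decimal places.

68.69 km/h

Taking east as x and north as y: patrol boat velocity = (-37.455, 16.676) km/h; container vessel velocity = (27.282, -6.299) km/h.
Velocity of patrol boat relative to container vessel = (-37.455, 16.676) − (27.282, -6.299) = (-64.738, 22.975) km/h.
Magnitude = |(-64.738, 22.975)| = 68.694 km/h.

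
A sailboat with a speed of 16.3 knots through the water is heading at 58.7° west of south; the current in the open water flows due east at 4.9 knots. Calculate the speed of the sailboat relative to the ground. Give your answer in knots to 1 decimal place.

12.4 knots

Taking east as x and north as y: velocity relative to the water = (-13.928, -8.468) knots; the water relative to ground = (4.900, 0.000) knots.
Velocity relative to ground = (-13.928, -8.468) + (4.900, 0.000) = (-9.028, -8.468) knots.
Speed = |(-9.028, -8.468)| = 12.378 knots.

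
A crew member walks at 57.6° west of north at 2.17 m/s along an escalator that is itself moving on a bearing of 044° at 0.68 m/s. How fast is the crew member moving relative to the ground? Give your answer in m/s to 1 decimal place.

2.1 m/s

Taking east as x and north as y: escalator velocity = (0.472, 0.489) m/s; crew member velocity relative to escalator = (-1.832, 1.163) m/s.
Velocity relative to ground = (0.472, 0.489) + (-1.832, 1.163) = (-1.360, 1.652) m/s.
Speed = |(-1.360, 1.652)| = 2.140 m/s.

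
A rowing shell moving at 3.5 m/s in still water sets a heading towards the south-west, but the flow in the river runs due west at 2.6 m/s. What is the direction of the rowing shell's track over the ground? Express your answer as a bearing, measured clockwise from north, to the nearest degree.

244°

Taking east as x and north as y: velocity relative to the water = (-2.475, -2.475) m/s; the water relative to ground = (-2.600, 0.000) m/s.
Velocity relative to ground = (-2.475, -2.475) + (-2.600, 0.000) = (-5.075, -2.475) m/s.
Bearing = atan2(-5.07, -2.47) = 244.00° clockwise from north.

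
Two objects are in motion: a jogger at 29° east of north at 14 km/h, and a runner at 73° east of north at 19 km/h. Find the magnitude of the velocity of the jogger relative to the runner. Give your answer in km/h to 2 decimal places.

Taking east as x and north as y: jogger velocity = (6.787, 12.245) km/h; runner velocity = (18.170, 5.555) km/h.
Velocity of jogger relative to runner = (6.787, 12.245) − (18.170, 5.555) = (-11.382, 6.690) km/h.
Magnitude = |(-11.382, 6.690)| = 13.203 km/h.

13.20 km/h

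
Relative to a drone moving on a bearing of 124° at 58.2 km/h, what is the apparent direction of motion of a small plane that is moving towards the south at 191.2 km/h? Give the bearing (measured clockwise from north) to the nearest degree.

Taking east as x and north as y: small plane velocity = (0.000, -191.200) km/h; drone velocity = (48.250, -32.545) km/h.
Velocity of small plane relative to drone = (0.000, -191.200) − (48.250, -32.545) = (-48.250, -158.655) km/h.
Bearing = atan2(-48.25, -158.65) = 196.92° clockwise from north.

197°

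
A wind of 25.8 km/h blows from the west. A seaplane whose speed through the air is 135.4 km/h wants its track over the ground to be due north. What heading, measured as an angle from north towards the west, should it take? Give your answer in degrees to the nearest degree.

11°

The wind pushes perpendicular to the desired track; the heading must have a component into the wind equal to 25.8 km/h: 135.4 sin θ = 25.8.
sin θ = 0.1905, so θ = 10.985°.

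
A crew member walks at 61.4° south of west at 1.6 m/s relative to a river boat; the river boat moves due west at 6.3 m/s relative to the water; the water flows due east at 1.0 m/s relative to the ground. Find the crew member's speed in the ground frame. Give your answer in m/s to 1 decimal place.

6.2 m/s

In east/north components (m/s): crew member relative to river boat = (-0.766, -1.405); river boat relative to water = (-6.300, 0.000); water relative to ground = (1.000, 0.000).
Sum = (-6.066, -1.405) m/s.
Speed = |(-6.066, -1.405)| = 6.226 m/s.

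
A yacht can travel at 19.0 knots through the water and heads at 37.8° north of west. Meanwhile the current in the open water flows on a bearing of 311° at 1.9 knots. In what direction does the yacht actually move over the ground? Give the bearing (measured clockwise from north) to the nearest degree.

Taking east as x and north as y: velocity relative to the water = (-15.013, 11.645) knots; the water relative to ground = (-1.434, 1.247) knots.
Velocity relative to ground = (-15.013, 11.645) + (-1.434, 1.247) = (-16.447, 12.892) knots.
Bearing = atan2(-16.45, 12.89) = 308.09° clockwise from north.

308°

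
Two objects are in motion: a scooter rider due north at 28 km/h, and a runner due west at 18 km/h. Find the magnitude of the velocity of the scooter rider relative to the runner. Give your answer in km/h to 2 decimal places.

Taking east as x and north as y: scooter rider velocity = (0.000, 28.000) km/h; runner velocity = (-18.000, 0.000) km/h.
Velocity of scooter rider relative to runner = (0.000, 28.000) − (-18.000, 0.000) = (18.000, 28.000) km/h.
Magnitude = |(18.000, 28.000)| = 33.287 km/h.

33.29 km/h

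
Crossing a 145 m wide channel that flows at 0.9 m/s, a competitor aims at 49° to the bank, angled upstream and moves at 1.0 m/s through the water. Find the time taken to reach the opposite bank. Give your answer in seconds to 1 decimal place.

The component of the competitor's velocity perpendicular to the bank is 1.0 × sin 49° = 0.755 m/s.
Only the cross-stream component determines the crossing time; the current contributes nothing perpendicular to the bank.
Time = 145 / 0.755 = 192.127 s.

192.1 s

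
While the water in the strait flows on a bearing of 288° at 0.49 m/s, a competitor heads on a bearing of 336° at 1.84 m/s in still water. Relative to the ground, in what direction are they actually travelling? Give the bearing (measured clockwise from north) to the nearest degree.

326°

Taking east as x and north as y: velocity relative to the water = (-0.748, 1.681) m/s; the water relative to ground = (-0.466, 0.151) m/s.
Velocity relative to ground = (-0.748, 1.681) + (-0.466, 0.151) = (-1.214, 1.832) m/s.
Bearing = atan2(-1.21, 1.83) = 326.46° clockwise from north.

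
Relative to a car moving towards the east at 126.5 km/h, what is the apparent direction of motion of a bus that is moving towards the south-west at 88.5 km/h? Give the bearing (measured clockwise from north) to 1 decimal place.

251.7°

Taking east as x and north as y: bus velocity = (-62.579, -62.579) km/h; car velocity = (126.500, 0.000) km/h.
Velocity of bus relative to car = (-62.579, -62.579) − (126.500, 0.000) = (-189.079, -62.579) km/h.
Bearing = atan2(-189.08, -62.58) = 251.69° clockwise from north.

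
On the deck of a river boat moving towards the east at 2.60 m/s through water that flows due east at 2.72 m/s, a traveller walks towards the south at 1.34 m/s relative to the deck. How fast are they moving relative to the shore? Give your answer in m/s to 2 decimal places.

5.49 m/s

In east/north components (m/s): traveller relative to river boat = (0.000, -1.340); river boat relative to water = (2.600, 0.000); water relative to ground = (2.720, 0.000).
Sum = (5.320, -1.340) m/s.
Speed = |(5.320, -1.340)| = 5.486 m/s.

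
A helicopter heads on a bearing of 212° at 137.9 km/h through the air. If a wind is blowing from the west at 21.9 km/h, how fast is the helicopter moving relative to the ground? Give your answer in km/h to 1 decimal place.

Taking east as x and north as y: velocity relative to the air = (-73.076, -116.946) km/h; the air relative to ground = (21.900, 0.000) km/h.
Velocity relative to ground = (-73.076, -116.946) + (21.900, 0.000) = (-51.176, -116.946) km/h.
Speed = |(-51.176, -116.946)| = 127.653 km/h.

127.7 km/h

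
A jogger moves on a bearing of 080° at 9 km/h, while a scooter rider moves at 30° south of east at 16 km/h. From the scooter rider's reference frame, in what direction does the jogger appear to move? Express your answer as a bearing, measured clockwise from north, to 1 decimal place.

Taking east as x and north as y: jogger velocity = (8.863, 1.563) km/h; scooter rider velocity = (13.856, -8.000) km/h.
Velocity of jogger relative to scooter rider = (8.863, 1.563) − (13.856, -8.000) = (-4.993, 9.563) km/h.
Bearing = atan2(-4.99, 9.56) = 332.43° clockwise from north.

332.4°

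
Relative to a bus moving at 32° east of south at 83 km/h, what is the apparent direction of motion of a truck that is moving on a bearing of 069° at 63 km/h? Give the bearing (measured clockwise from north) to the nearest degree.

Taking east as x and north as y: truck velocity = (58.816, 22.577) km/h; bus velocity = (43.983, -70.388) km/h.
Velocity of truck relative to bus = (58.816, 22.577) − (43.983, -70.388) = (14.832, 92.965) km/h.
Bearing = atan2(14.83, 92.97) = 9.06° clockwise from north.

009°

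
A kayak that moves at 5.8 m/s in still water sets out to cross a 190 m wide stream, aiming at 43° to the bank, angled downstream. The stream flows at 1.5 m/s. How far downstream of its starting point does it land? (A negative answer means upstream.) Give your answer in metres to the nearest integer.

276 m

Perpendicular speed = 3.956 m/s; crossing time = 190 / 3.956 = 48.033 s.
Net downstream speed = 5.742 m/s.
Drift = 5.742 × 48.033 = 275.800 m (downstream).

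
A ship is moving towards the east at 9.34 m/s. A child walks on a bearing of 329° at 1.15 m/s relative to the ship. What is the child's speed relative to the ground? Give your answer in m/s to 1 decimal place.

Taking east as x and north as y: ship velocity = (9.340, 0.000) m/s; child velocity relative to ship = (-0.592, 0.986) m/s.
Velocity relative to ground = (9.340, 0.000) + (-0.592, 0.986) = (8.748, 0.986) m/s.
Speed = |(8.748, 0.986)| = 8.803 m/s.

8.8 m/s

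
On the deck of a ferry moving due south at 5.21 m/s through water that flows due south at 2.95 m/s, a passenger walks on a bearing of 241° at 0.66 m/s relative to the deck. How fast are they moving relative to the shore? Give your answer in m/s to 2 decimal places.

In east/north components (m/s): passenger relative to ferry = (-0.577, -0.320); ferry relative to water = (0.000, -5.210); water relative to ground = (0.000, -2.950).
Sum = (-0.577, -8.480) m/s.
Speed = |(-0.577, -8.480)| = 8.500 m/s.

8.50 m/s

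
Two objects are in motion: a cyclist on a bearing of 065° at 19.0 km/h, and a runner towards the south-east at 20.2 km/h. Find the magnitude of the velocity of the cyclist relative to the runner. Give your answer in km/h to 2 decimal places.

22.51 km/h

Taking east as x and north as y: cyclist velocity = (17.220, 8.030) km/h; runner velocity = (14.284, -14.284) km/h.
Velocity of cyclist relative to runner = (17.220, 8.030) − (14.284, -14.284) = (2.936, 22.313) km/h.
Magnitude = |(2.936, 22.313)| = 22.506 km/h.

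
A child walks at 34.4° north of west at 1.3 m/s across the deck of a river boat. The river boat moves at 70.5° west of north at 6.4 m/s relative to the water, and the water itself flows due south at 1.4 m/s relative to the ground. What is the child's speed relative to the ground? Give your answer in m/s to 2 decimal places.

In east/north components (m/s): child relative to river boat = (-1.073, 0.734); river boat relative to water = (-6.033, 2.136); water relative to ground = (0.000, -1.400).
Sum = (-7.106, 1.471) m/s.
Speed = |(-7.106, 1.471)| = 7.256 m/s.

7.26 m/s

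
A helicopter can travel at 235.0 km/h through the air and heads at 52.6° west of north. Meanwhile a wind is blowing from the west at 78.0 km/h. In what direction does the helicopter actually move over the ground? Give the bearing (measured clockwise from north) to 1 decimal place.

Taking east as x and north as y: velocity relative to the air = (-186.687, 142.733) km/h; the air relative to ground = (78.000, 0.000) km/h.
Velocity relative to ground = (-186.687, 142.733) + (78.000, 0.000) = (-108.687, 142.733) km/h.
Bearing = atan2(-108.69, 142.73) = 322.71° clockwise from north.

322.7°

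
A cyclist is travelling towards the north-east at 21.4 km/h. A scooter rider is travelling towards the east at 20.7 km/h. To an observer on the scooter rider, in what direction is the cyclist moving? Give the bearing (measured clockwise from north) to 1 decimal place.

339.8°

Taking east as x and north as y: cyclist velocity = (15.132, 15.132) km/h; scooter rider velocity = (20.700, 0.000) km/h.
Velocity of cyclist relative to scooter rider = (15.132, 15.132) − (20.700, 0.000) = (-5.568, 15.132) km/h.
Bearing = atan2(-5.57, 15.13) = 339.80° clockwise from north.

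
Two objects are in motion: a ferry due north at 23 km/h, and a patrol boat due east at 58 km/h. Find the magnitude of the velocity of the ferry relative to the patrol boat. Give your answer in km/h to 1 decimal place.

62.4 km/h

Taking east as x and north as y: ferry velocity = (0.000, 23.000) km/h; patrol boat velocity = (58.000, 0.000) km/h.
Velocity of ferry relative to patrol boat = (0.000, 23.000) − (58.000, 0.000) = (-58.000, 23.000) km/h.
Magnitude = |(-58.000, 23.000)| = 62.394 km/h.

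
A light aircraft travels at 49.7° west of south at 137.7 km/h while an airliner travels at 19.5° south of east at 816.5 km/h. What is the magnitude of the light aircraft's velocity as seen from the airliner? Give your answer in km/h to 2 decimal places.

893.73 km/h

Taking east as x and north as y: light aircraft velocity = (-105.019, -89.063) km/h; airliner velocity = (769.667, -272.553) km/h.
Velocity of light aircraft relative to airliner = (-105.019, -89.063) − (769.667, -272.553) = (-874.686, 183.490) km/h.
Magnitude = |(-874.686, 183.490)| = 893.725 km/h.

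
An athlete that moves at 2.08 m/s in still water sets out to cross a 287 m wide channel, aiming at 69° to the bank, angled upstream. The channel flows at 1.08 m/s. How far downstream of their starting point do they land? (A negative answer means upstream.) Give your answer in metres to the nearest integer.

Perpendicular speed = 1.942 m/s; crossing time = 287 / 1.942 = 147.797 s.
Net downstream speed = 0.335 m/s.
Drift = 0.335 × 147.797 = 49.452 m (downstream).

49 m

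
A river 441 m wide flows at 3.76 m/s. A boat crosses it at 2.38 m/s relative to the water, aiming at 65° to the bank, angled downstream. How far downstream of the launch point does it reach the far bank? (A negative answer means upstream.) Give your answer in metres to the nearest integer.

974 m

Perpendicular speed = 2.157 m/s; crossing time = 441 / 2.157 = 204.449 s.
Net downstream speed = 4.766 m/s.
Drift = 4.766 × 204.449 = 974.372 m (downstream).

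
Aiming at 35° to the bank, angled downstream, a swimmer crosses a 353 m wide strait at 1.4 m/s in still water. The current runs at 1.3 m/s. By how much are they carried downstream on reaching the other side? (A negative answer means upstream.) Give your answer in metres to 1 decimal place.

Perpendicular speed = 0.803 m/s; crossing time = 353 / 0.803 = 439.598 s.
Net downstream speed = 2.447 m/s.
Drift = 2.447 × 439.598 = 1075.613 m (downstream).

1075.6 m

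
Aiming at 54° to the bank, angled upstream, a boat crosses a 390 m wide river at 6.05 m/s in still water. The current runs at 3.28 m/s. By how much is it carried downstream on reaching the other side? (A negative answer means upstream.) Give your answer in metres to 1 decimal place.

-22.0 m

Perpendicular speed = 4.895 m/s; crossing time = 390 / 4.895 = 79.680 s.
Net downstream speed = -0.276 m/s.
Drift = -0.276 × 79.680 = -22.000 m (upstream).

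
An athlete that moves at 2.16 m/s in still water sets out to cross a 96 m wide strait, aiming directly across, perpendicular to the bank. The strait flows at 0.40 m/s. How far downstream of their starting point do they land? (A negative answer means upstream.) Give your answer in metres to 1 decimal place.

Perpendicular speed = 2.160 m/s; crossing time = 96 / 2.160 = 44.444 s.
Net downstream speed = 0.400 m/s.
Drift = 0.400 × 44.444 = 17.778 m (downstream).

17.8 m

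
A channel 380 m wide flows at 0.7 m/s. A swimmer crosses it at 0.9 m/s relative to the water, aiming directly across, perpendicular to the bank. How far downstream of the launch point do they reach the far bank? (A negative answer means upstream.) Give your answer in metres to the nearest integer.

Perpendicular speed = 0.900 m/s; crossing time = 380 / 0.900 = 422.222 s.
Net downstream speed = 0.700 m/s.
Drift = 0.700 × 422.222 = 295.556 m (downstream).

296 m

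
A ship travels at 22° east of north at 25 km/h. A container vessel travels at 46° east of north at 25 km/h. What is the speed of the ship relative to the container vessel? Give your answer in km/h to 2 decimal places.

Taking east as x and north as y: ship velocity = (9.365, 23.180) km/h; container vessel velocity = (17.983, 17.366) km/h.
Velocity of ship relative to container vessel = (9.365, 23.180) − (17.983, 17.366) = (-8.618, 5.813) km/h.
Magnitude = |(-8.618, 5.813)| = 10.396 km/h.

10.40 km/h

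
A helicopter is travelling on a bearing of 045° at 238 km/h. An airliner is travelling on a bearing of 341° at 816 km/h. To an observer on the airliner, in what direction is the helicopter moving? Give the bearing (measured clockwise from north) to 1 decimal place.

144.3°

Taking east as x and north as y: helicopter velocity = (168.291, 168.291) km/h; airliner velocity = (-265.664, 771.543) km/h.
Velocity of helicopter relative to airliner = (168.291, 168.291) − (-265.664, 771.543) = (433.955, -603.252) km/h.
Bearing = atan2(433.96, -603.25) = 144.27° clockwise from north.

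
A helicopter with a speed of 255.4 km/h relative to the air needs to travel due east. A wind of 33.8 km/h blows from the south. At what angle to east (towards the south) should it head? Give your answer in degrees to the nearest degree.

The wind pushes perpendicular to the desired track; the heading must have a component into the wind equal to 33.8 km/h: 255.4 sin θ = 33.8.
sin θ = 0.1323, so θ = 7.605°.

8°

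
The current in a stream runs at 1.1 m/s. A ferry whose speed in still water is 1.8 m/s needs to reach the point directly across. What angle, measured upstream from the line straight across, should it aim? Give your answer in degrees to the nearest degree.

38°

To cancel the current, the upstream component of the ferry's velocity must equal the flow: 1.8 sin θ = 1.1.
sin θ = 1.1 / 1.8 = 0.6111.
θ = arcsin(0.6111) = 37.670°.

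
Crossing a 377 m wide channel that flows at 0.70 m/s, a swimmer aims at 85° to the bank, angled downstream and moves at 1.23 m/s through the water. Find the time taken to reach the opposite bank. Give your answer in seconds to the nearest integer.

The component of the swimmer's velocity perpendicular to the bank is 1.23 × sin 85° = 1.225 m/s.
The current is parallel to the bank, so it does not affect the crossing time.
Time = 377 / 1.225 = 307.675 s.

308 s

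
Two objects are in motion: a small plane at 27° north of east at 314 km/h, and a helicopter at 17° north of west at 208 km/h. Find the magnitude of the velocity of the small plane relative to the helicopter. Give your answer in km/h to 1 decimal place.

Taking east as x and north as y: small plane velocity = (279.776, 142.553) km/h; helicopter velocity = (-198.911, 60.813) km/h.
Velocity of small plane relative to helicopter = (279.776, 142.553) − (-198.911, 60.813) = (478.687, 81.740) km/h.
Magnitude = |(478.687, 81.740)| = 485.616 km/h.

485.6 km/h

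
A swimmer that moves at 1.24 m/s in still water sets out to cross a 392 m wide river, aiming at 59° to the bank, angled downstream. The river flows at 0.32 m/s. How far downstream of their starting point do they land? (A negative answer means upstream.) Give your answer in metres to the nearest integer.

Perpendicular speed = 1.063 m/s; crossing time = 392 / 1.063 = 368.807 s.
Net downstream speed = 0.959 m/s.
Drift = 0.959 × 368.807 = 353.556 m (downstream).

354 m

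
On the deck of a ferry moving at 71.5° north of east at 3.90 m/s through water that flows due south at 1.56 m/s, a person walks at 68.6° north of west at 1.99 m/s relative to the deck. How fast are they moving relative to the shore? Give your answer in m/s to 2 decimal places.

In east/north components (m/s): person relative to ferry = (-0.726, 1.853); ferry relative to water = (1.237, 3.698); water relative to ground = (0.000, -1.560).
Sum = (0.511, 3.991) m/s.
Speed = |(0.511, 3.991)| = 4.024 m/s.

4.02 m/s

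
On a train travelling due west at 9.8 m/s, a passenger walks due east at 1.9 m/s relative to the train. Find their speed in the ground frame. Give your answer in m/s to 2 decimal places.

7.90 m/s

Taking east as x and north as y: train velocity = (-9.800, 0.000) m/s; passenger velocity relative to train = (1.900, 0.000) m/s.
Velocity relative to ground = (-9.800, 0.000) + (1.900, 0.000) = (-7.900, 0.000) m/s.
Speed = |(-7.900, 0.000)| = 7.900 m/s.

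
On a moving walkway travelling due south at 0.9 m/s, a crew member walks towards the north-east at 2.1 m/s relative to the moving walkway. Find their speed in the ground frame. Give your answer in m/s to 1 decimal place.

1.6 m/s

Taking east as x and north as y: moving walkway velocity = (0.000, -0.900) m/s; crew member velocity relative to moving walkway = (1.485, 1.485) m/s.
Velocity relative to ground = (0.000, -0.900) + (1.485, 1.485) = (1.485, 0.585) m/s.
Speed = |(1.485, 0.585)| = 1.596 m/s.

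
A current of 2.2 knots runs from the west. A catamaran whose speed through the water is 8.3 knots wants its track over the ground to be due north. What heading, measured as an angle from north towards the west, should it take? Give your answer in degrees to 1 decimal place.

15.4°

The current pushes perpendicular to the desired track; the heading must have a component into the current equal to 2.2 knots: 8.3 sin θ = 2.2.
sin θ = 0.2651, so θ = 15.371°.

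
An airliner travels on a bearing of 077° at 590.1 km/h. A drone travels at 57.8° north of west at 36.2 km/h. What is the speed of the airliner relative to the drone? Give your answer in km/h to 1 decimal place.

603.0 km/h

Taking east as x and north as y: airliner velocity = (574.976, 132.744) km/h; drone velocity = (-19.290, 30.632) km/h.
Velocity of airliner relative to drone = (574.976, 132.744) − (-19.290, 30.632) = (594.266, 102.111) km/h.
Magnitude = |(594.266, 102.111)| = 602.975 km/h.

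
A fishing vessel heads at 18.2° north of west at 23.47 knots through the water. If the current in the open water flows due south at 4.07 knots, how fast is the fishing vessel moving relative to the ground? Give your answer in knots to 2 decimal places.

Taking east as x and north as y: velocity relative to the water = (-22.296, 7.331) knots; the water relative to ground = (0.000, -4.070) knots.
Velocity relative to ground = (-22.296, 7.331) + (0.000, -4.070) = (-22.296, 3.261) knots.
Speed = |(-22.296, 3.261)| = 22.533 knots.

22.53 knots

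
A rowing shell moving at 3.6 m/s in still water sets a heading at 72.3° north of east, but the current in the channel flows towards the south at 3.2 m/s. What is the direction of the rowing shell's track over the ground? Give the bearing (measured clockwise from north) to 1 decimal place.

Taking east as x and north as y: velocity relative to the water = (1.095, 3.430) m/s; the water relative to ground = (0.000, -3.200) m/s.
Velocity relative to ground = (1.095, 3.430) + (0.000, -3.200) = (1.095, 0.230) m/s.
Bearing = atan2(1.09, 0.23) = 78.15° clockwise from north.

078.2°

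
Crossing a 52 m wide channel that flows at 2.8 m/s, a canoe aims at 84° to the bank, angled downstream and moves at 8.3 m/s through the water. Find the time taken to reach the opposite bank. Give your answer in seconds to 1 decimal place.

6.3 s

The component of the canoe's velocity perpendicular to the bank is 8.3 × sin 84° = 8.255 m/s.
Only the cross-stream component determines the crossing time; the current contributes nothing perpendicular to the bank.
Time = 52 / 8.255 = 6.300 s.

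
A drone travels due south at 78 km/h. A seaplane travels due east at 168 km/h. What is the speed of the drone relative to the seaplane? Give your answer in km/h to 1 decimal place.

185.2 km/h

Taking east as x and north as y: drone velocity = (0.000, -78.000) km/h; seaplane velocity = (168.000, 0.000) km/h.
Velocity of drone relative to seaplane = (0.000, -78.000) − (168.000, 0.000) = (-168.000, -78.000) km/h.
Magnitude = |(-168.000, -78.000)| = 185.224 km/h.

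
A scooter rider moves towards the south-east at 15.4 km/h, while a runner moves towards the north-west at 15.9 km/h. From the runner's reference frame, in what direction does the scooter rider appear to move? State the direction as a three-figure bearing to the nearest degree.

Taking east as x and north as y: scooter rider velocity = (10.889, -10.889) km/h; runner velocity = (-11.243, 11.243) km/h.
Velocity of scooter rider relative to runner = (10.889, -10.889) − (-11.243, 11.243) = (22.132, -22.132) km/h.
Bearing = atan2(22.13, -22.13) = 135.00° clockwise from north.

135°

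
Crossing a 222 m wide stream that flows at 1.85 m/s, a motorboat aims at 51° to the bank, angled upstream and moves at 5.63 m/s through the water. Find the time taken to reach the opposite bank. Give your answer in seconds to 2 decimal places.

The component of the motorboat's velocity perpendicular to the bank is 5.63 × sin 51° = 4.375 m/s.
The flow acts along the bank and has no component across it.
Time = 222 / 4.375 = 50.739 s.

50.74 s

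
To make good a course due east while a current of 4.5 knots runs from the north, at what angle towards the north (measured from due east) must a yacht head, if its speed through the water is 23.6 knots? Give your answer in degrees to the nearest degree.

11°

The current pushes perpendicular to the desired track; the heading must have a component into the current equal to 4.5 knots: 23.6 sin θ = 4.5.
sin θ = 0.1907, so θ = 10.992°.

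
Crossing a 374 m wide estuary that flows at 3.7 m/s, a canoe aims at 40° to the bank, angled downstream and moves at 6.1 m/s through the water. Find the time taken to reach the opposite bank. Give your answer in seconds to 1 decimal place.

The component of the canoe's velocity perpendicular to the bank is 6.1 × sin 40° = 3.921 m/s.
Only the cross-stream component determines the crossing time; the current contributes nothing perpendicular to the bank.
Time = 374 / 3.921 = 95.384 s.

95.4 s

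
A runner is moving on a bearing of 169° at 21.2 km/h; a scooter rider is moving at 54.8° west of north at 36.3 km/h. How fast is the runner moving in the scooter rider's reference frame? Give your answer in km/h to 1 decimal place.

Taking east as x and north as y: runner velocity = (4.045, -20.810) km/h; scooter rider velocity = (-29.662, 20.924) km/h.
Velocity of runner relative to scooter rider = (4.045, -20.810) − (-29.662, 20.924) = (33.708, -41.735) km/h.
Magnitude = |(33.708, -41.735)| = 53.647 km/h.

53.6 km/h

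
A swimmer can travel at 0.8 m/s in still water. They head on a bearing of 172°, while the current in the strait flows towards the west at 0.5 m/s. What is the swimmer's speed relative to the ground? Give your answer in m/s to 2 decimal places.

Taking east as x and north as y: velocity relative to the water = (0.111, -0.792) m/s; the water relative to ground = (-0.500, 0.000) m/s.
Velocity relative to ground = (0.111, -0.792) + (-0.500, 0.000) = (-0.389, -0.792) m/s.
Speed = |(-0.389, -0.792)| = 0.882 m/s.

0.88 m/s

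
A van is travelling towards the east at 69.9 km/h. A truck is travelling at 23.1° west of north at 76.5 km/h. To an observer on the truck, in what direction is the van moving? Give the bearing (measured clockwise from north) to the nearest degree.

Taking east as x and north as y: van velocity = (69.900, 0.000) km/h; truck velocity = (-30.014, 70.366) km/h.
Velocity of van relative to truck = (69.900, 0.000) − (-30.014, 70.366) = (99.914, -70.366) km/h.
Bearing = atan2(99.91, -70.37) = 125.16° clockwise from north.

125°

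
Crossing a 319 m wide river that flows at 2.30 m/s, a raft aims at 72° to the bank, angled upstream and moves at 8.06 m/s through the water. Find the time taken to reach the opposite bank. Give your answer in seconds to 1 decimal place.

41.6 s

The component of the raft's velocity perpendicular to the bank is 8.06 × sin 72° = 7.666 m/s.
The current is parallel to the bank, so it does not affect the crossing time.
Time = 319 / 7.666 = 41.615 s.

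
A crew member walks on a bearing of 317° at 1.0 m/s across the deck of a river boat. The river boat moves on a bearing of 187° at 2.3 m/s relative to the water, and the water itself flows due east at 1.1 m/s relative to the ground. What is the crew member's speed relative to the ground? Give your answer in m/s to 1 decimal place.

In east/north components (m/s): crew member relative to river boat = (-0.682, 0.731); river boat relative to water = (-0.280, -2.283); water relative to ground = (1.100, 0.000).
Sum = (0.138, -1.552) m/s.
Speed = |(0.138, -1.552)| = 1.558 m/s.

1.6 m/s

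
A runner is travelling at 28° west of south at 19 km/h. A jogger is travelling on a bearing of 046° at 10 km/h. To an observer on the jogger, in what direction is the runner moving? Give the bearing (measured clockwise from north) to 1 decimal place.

214.2°

Taking east as x and north as y: runner velocity = (-8.920, -16.776) km/h; jogger velocity = (7.193, 6.947) km/h.
Velocity of runner relative to jogger = (-8.920, -16.776) − (7.193, 6.947) = (-16.113, -23.723) km/h.
Bearing = atan2(-16.11, -23.72) = 214.19° clockwise from north.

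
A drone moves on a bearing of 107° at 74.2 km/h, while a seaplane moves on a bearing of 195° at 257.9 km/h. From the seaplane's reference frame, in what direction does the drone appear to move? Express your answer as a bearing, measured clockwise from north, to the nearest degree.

031°

Taking east as x and north as y: drone velocity = (70.958, -21.694) km/h; seaplane velocity = (-66.749, -249.112) km/h.
Velocity of drone relative to seaplane = (70.958, -21.694) − (-66.749, -249.112) = (137.707, 227.418) km/h.
Bearing = atan2(137.71, 227.42) = 31.20° clockwise from north.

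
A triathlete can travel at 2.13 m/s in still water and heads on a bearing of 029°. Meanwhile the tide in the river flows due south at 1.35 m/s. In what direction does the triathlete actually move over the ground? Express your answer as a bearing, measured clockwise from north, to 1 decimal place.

063.6°

Taking east as x and north as y: velocity relative to the water = (1.033, 1.863) m/s; the water relative to ground = (0.000, -1.350) m/s.
Velocity relative to ground = (1.033, 1.863) + (0.000, -1.350) = (1.033, 0.513) m/s.
Bearing = atan2(1.03, 0.51) = 63.59° clockwise from north.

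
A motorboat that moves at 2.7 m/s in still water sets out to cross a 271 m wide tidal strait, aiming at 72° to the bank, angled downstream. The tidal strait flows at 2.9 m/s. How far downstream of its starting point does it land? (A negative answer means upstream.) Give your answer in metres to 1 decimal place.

Perpendicular speed = 2.568 m/s; crossing time = 271 / 2.568 = 105.536 s.
Net downstream speed = 3.734 m/s.
Drift = 3.734 × 105.536 = 394.107 m (downstream).

394.1 m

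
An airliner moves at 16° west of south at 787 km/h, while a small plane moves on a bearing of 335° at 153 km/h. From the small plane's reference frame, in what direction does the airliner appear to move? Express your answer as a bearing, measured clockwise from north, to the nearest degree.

190°

Taking east as x and north as y: airliner velocity = (-216.927, -756.513) km/h; small plane velocity = (-64.661, 138.665) km/h.
Velocity of airliner relative to small plane = (-216.927, -756.513) − (-64.661, 138.665) = (-152.266, -895.178) km/h.
Bearing = atan2(-152.27, -895.18) = 189.65° clockwise from north.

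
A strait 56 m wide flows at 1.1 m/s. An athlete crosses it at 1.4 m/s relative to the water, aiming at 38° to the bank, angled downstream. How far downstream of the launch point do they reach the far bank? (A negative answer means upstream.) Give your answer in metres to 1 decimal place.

143.1 m

Perpendicular speed = 0.862 m/s; crossing time = 56 / 0.862 = 64.971 s.
Net downstream speed = 2.203 m/s.
Drift = 2.203 × 64.971 = 143.145 m (downstream).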